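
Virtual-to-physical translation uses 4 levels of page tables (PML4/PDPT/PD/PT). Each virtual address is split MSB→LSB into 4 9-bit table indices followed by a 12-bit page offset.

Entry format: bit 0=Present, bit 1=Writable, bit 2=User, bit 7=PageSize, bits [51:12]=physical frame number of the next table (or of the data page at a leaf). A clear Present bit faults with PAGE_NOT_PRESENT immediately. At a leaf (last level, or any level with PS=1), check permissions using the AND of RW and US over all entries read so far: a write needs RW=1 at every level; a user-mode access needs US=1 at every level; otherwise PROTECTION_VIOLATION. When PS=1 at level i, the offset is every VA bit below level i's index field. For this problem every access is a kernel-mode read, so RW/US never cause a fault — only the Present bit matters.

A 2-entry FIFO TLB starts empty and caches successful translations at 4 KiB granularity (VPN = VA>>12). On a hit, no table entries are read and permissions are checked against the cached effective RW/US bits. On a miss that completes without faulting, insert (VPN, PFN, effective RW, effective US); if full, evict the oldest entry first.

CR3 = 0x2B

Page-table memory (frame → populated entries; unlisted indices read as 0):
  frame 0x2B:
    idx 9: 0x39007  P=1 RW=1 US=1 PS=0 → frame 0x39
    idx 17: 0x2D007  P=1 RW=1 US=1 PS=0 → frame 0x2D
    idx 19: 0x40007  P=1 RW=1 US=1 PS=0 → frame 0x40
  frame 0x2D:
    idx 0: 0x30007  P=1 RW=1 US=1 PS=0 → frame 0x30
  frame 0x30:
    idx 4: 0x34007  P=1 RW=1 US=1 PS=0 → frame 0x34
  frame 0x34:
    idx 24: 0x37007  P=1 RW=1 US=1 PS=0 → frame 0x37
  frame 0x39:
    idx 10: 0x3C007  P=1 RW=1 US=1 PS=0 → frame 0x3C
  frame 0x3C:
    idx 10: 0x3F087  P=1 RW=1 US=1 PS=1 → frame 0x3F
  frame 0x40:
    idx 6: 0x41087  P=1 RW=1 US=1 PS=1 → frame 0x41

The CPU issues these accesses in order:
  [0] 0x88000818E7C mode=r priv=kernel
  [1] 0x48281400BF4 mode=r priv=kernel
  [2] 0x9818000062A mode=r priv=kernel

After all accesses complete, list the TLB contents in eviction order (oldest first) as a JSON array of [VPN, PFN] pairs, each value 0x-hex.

Walk each access:
#0 VA=0x88000818E7C (r,kernel):
  L0 @0x2B[17] → 0x2D007  P=1,RW=1,US=1,PS=0
  L1 @0x2D[0] → 0x30007  P=1,RW=1,US=1,PS=0
  L2 @0x30[4] → 0x34007  P=1,RW=1,US=1,PS=0
  L3 @0x34[24] → 0x37007  P=1,RW=1,US=1,PS=0
  → PA=0x37E7C  (4 entries read)
#1 VA=0x48281400BF4 (r,kernel):
  L0 @0x2B[9] → 0x39007  P=1,RW=1,US=1,PS=0
  L1 @0x39[10] → 0x3C007  P=1,RW=1,US=1,PS=0
  L2 @0x3C[10] → 0x3F087  P=1,RW=1,US=1,PS=1
  → PA=0x3FBF4 (huge @L2)  (3 entries read)
#2 VA=0x9818000062A (r,kernel):
  L0 @0x2B[19] → 0x40007  P=1,RW=1,US=1,PS=0
  L1 @0x40[6] → 0x41087  P=1,RW=1,US=1,PS=1
  → PA=0x4162A (huge @L1)  (2 entries read)

TLB: [["0x48281400", "0x3F"], ["0x98180000", "0x41"]]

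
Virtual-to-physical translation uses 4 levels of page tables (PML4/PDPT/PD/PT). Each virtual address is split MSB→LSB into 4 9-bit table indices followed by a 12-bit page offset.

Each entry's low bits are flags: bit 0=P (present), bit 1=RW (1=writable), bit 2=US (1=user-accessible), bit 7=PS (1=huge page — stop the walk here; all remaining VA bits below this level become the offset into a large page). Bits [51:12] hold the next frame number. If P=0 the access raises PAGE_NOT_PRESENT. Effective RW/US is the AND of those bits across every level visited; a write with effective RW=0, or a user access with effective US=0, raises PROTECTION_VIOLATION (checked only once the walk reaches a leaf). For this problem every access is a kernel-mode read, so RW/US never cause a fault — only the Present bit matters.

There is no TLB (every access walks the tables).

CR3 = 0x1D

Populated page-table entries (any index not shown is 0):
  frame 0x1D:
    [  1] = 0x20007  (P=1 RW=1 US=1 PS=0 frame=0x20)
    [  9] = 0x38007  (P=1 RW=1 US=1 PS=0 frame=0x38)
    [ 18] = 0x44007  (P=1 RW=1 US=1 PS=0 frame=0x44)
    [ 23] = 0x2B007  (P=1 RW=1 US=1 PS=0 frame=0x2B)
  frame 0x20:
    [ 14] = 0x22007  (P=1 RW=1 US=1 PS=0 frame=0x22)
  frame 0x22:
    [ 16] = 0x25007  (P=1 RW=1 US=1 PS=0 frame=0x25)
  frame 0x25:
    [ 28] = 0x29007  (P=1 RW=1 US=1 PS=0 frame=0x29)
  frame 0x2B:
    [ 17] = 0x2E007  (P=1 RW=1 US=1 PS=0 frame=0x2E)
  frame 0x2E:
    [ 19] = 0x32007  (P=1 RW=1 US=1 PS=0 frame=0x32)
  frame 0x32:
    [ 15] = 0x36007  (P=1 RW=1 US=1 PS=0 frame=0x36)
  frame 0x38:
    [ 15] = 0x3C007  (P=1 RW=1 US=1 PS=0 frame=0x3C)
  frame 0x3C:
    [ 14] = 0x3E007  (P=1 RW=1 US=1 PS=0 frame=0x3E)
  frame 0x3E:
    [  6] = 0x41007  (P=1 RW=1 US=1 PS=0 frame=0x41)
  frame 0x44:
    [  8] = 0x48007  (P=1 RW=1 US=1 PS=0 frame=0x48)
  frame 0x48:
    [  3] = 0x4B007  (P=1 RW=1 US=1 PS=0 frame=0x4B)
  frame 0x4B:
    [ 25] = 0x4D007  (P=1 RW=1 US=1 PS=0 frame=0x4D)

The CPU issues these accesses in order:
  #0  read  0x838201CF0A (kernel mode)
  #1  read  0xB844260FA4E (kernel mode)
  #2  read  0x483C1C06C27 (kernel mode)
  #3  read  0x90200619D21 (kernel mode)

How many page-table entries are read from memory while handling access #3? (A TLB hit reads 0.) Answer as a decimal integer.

Trace:
#0 VA=0x838201CF0A (r,kernel):
  L0 @0x1D[1] → 0x20007  P=1,RW=1,US=1,PS=0
  L1 @0x20[14] → 0x22007  P=1,RW=1,US=1,PS=0
  L2 @0x22[16] → 0x25007  P=1,RW=1,US=1,PS=0
  L3 @0x25[28] → 0x29007  P=1,RW=1,US=1,PS=0
  ✓ 0x29F0A  — 4 lookups
#1 VA=0xB844260FA4E (r,kernel):
  L0 @0x1D[23] → 0x2B007  P=1,RW=1,US=1,PS=0
  L1 @0x2B[17] → 0x2E007  P=1,RW=1,US=1,PS=0
  L2 @0x2E[19] → 0x32007  P=1,RW=1,US=1,PS=0
  L3 @0x32[15] → 0x36007  P=1,RW=1,US=1,PS=0
  ✓ 0x36A4E  — 4 lookups
#2 VA=0x483C1C06C27 (r,kernel):
  L0 @0x1D[9] → 0x38007  P=1,RW=1,US=1,PS=0
  L1 @0x38[15] → 0x3C007  P=1,RW=1,US=1,PS=0
  L2 @0x3C[14] → 0x3E007  P=1,RW=1,US=1,PS=0
  L3 @0x3E[6] → 0x41007  P=1,RW=1,US=1,PS=0
  ✓ 0x41C27  — 4 lookups
#3 VA=0x90200619D21 (r,kernel):
  L0 @0x1D[18] → 0x44007  P=1,RW=1,US=1,PS=0
  L1 @0x44[8] → 0x48007  P=1,RW=1,US=1,PS=0
  L2 @0x48[3] → 0x4B007  P=1,RW=1,US=1,PS=0
  L3 @0x4B[25] → 0x4D007  P=1,RW=1,US=1,PS=0
  ✓ 0x4DD21  — 4 lookups

Entries read for #3: 4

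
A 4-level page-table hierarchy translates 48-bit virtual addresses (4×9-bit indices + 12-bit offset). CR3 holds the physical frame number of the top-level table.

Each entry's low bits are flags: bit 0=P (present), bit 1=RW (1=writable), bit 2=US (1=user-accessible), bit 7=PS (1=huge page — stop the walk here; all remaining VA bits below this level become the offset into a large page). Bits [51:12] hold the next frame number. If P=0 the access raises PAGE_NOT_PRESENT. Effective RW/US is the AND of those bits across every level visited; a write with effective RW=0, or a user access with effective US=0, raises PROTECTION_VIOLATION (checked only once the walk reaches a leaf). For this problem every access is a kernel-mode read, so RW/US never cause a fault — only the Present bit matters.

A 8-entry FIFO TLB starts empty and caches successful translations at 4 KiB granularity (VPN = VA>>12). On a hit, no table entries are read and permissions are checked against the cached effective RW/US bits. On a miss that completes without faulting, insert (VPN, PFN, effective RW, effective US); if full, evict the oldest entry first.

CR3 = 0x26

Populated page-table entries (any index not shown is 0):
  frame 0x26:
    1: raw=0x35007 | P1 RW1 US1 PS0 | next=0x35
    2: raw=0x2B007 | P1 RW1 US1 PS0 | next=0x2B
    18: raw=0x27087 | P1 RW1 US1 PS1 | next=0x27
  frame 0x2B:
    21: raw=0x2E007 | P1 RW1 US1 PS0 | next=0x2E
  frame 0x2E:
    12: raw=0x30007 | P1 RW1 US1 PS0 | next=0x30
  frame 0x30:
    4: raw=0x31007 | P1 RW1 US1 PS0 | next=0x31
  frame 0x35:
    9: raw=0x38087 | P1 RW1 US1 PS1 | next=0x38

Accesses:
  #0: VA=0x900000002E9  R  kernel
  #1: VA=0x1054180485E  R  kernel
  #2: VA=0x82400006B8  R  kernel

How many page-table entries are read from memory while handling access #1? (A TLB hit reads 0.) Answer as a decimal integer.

Per-access translation:
#0 VA=0x900000002E9 (r,kernel):
  L0: frame=0x26 idx=18 entry=0x27087 [P=1 RW=1 US=1 PS=1]
  ⇒ phys 0x272E9 (huge @L0)  [1 reads]
#1 VA=0x1054180485E (r,kernel):
  L0: frame=0x26 idx=2 entry=0x2B007 [P=1 RW=1 US=1 PS=0]
  L1: frame=0x2B idx=21 entry=0x2E007 [P=1 RW=1 US=1 PS=0]
  L2: frame=0x2E idx=12 entry=0x30007 [P=1 RW=1 US=1 PS=0]
  L3: frame=0x30 idx=4 entry=0x31007 [P=1 RW=1 US=1 PS=0]
  ⇒ phys 0x3185E  [4 reads]
#2 VA=0x82400006B8 (r,kernel):
  L0: frame=0x26 idx=1 entry=0x35007 [P=1 RW=1 US=1 PS=0]
  L1: frame=0x35 idx=9 entry=0x38087 [P=1 RW=1 US=1 PS=1]
  ⇒ phys 0x386B8 (huge @L1)  [2 reads]

Entries read for #1: 4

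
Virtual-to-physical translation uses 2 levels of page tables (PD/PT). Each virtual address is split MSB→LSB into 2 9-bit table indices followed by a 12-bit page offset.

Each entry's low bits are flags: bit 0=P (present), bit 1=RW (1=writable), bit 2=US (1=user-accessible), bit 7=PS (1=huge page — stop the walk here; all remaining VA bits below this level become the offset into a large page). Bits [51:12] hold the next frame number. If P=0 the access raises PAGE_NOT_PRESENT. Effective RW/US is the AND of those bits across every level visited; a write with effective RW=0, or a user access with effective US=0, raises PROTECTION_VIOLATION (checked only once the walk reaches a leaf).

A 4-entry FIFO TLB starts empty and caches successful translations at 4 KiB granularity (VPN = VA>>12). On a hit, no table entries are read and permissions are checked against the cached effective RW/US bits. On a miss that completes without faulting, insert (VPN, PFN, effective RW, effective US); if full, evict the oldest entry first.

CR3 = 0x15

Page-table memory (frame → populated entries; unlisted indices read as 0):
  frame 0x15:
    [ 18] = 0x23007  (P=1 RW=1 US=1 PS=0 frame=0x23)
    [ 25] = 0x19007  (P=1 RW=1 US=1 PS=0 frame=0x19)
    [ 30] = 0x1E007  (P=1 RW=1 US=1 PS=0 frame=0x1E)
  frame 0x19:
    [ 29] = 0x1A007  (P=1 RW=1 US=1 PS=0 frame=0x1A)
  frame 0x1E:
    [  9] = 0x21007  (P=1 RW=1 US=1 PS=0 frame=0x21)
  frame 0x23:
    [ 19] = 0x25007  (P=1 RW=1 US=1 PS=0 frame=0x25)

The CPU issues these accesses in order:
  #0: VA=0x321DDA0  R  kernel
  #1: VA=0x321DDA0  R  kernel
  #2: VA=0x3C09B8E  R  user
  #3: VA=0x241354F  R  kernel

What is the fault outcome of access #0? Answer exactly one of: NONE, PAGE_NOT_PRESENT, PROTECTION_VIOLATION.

Per-access translation:
#0 VA=0x321DDA0 (r,kernel):
  L0 @0x15[25] → 0x19007  P=1,RW=1,US=1,PS=0
  L1 @0x19[29] → 0x1A007  P=1,RW=1,US=1,PS=0
  ✓ 0x1ADA0  — 2 lookups
#1 VA=0x321DDA0 (r,kernel):
  TLB hit vpn=0x321D → PA=0x1ADA0
#2 VA=0x3C09B8E (r,user):
  L0 @0x15[30] → 0x1E007  P=1,RW=1,US=1,PS=0
  L1 @0x1E[9] → 0x21007  P=1,RW=1,US=1,PS=0
  ✓ 0x21B8E  — 2 lookups
#3 VA=0x241354F (r,kernel):
  L0 @0x15[18] → 0x23007  P=1,RW=1,US=1,PS=0
  L1 @0x23[19] → 0x25007  P=1,RW=1,US=1,PS=0
  ✓ 0x2554F  — 2 lookups

Access #0 fault: NONE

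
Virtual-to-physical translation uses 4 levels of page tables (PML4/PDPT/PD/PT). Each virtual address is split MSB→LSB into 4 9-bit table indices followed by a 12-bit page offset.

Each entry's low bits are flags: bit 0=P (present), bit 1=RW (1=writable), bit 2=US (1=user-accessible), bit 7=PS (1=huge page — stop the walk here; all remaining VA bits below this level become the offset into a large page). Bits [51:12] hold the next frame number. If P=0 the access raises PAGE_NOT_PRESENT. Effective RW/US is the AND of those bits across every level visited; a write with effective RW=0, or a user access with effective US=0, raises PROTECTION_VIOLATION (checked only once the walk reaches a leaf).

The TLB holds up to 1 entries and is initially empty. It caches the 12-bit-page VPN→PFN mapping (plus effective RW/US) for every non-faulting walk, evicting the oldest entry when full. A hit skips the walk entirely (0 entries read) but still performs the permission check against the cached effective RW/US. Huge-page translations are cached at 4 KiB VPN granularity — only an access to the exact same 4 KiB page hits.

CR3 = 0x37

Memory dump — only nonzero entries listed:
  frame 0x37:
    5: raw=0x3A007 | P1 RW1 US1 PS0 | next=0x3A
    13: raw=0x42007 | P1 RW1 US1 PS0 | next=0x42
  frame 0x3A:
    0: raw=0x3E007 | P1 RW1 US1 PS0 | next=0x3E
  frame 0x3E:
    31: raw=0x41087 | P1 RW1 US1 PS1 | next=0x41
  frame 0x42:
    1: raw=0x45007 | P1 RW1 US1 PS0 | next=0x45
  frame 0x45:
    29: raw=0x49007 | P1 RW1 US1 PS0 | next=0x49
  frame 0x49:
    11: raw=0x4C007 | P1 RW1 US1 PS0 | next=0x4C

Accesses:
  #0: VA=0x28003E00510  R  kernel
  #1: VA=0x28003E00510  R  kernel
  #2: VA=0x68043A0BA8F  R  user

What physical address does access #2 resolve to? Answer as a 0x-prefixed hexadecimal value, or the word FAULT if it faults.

Per-access translation:
#0 VA=0x28003E00510 (r,kernel):
  L0: frame=0x37 idx=5 entry=0x3A007 [P=1 RW=1 US=1 PS=0]
  L1: frame=0x3A idx=0 entry=0x3E007 [P=1 RW=1 US=1 PS=0]
  L2: frame=0x3E idx=31 entry=0x41087 [P=1 RW=1 US=1 PS=1]
  ✓ 0x41510 (huge @L2)  — 3 lookups
#1 VA=0x28003E00510 (r,kernel):
  TLB hit vpn=0x28003E00 → PA=0x41510
#2 VA=0x68043A0BA8F (r,user):
  L0: frame=0x37 idx=13 entry=0x42007 [P=1 RW=1 US=1 PS=0]
  L1: frame=0x42 idx=1 entry=0x45007 [P=1 RW=1 US=1 PS=0]
  L2: frame=0x45 idx=29 entry=0x49007 [P=1 RW=1 US=1 PS=0]
  L3: frame=0x49 idx=11 entry=0x4C007 [P=1 RW=1 US=1 PS=0]
  ✓ 0x4CA8F  — 4 lookups

Access #2 PA: 0x4CA8F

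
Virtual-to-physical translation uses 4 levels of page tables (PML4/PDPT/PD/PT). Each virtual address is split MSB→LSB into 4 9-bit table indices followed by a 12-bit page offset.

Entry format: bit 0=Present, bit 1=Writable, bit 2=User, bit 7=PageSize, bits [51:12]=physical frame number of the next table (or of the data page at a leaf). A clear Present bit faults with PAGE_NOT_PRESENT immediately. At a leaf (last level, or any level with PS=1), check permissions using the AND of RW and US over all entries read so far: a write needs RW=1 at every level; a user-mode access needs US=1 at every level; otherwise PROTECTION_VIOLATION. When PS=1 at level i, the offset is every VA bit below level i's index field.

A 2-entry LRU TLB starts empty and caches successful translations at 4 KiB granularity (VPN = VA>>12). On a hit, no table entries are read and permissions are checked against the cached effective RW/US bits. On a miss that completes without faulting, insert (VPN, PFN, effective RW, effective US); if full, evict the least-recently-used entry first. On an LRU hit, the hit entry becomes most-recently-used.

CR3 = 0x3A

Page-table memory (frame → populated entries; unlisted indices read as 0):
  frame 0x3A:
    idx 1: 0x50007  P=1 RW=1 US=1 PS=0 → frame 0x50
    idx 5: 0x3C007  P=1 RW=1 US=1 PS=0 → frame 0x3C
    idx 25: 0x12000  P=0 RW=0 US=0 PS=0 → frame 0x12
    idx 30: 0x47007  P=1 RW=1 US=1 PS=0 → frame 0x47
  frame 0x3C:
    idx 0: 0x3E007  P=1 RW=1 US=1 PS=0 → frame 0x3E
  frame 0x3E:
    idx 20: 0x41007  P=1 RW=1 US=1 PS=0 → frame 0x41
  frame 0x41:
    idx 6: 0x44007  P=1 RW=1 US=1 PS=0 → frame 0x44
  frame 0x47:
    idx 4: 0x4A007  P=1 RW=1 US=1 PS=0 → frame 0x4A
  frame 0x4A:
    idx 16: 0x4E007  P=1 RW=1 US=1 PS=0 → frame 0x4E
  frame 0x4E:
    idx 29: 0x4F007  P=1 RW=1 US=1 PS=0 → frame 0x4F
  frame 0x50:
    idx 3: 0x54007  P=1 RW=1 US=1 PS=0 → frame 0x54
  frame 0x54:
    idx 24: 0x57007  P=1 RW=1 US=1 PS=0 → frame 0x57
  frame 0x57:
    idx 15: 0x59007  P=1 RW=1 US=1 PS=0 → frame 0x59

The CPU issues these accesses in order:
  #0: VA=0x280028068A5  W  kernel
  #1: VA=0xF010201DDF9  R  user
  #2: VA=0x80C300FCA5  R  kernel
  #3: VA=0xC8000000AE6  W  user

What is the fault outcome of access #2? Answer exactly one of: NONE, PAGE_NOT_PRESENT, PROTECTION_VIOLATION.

Walk each access:
#0 VA=0x280028068A5 (w,kernel):
  lvl0: tbl 0x3A, slot 5 ⇒ 0x3C007 (P1/RW1/US1/PS0)
  lvl1: tbl 0x3C, slot 0 ⇒ 0x3E007 (P1/RW1/US1/PS0)
  lvl2: tbl 0x3E, slot 20 ⇒ 0x41007 (P1/RW1/US1/PS0)
  lvl3: tbl 0x41, slot 6 ⇒ 0x44007 (P1/RW1/US1/PS0)
  ✓ 0x448A5  — 4 lookups
#1 VA=0xF010201DDF9 (r,user):
  lvl0: tbl 0x3A, slot 30 ⇒ 0x47007 (P1/RW1/US1/PS0)
  lvl1: tbl 0x47, slot 4 ⇒ 0x4A007 (P1/RW1/US1/PS0)
  lvl2: tbl 0x4A, slot 16 ⇒ 0x4E007 (P1/RW1/US1/PS0)
  lvl3: tbl 0x4E, slot 29 ⇒ 0x4F007 (P1/RW1/US1/PS0)
  ✓ 0x4FDF9  — 4 lookups
#2 VA=0x80C300FCA5 (r,kernel):
  lvl0: tbl 0x3A, slot 1 ⇒ 0x50007 (P1/RW1/US1/PS0)
  lvl1: tbl 0x50, slot 3 ⇒ 0x54007 (P1/RW1/US1/PS0)
  lvl2: tbl 0x54, slot 24 ⇒ 0x57007 (P1/RW1/US1/PS0)
  lvl3: tbl 0x57, slot 15 ⇒ 0x59007 (P1/RW1/US1/PS0)
  ✓ 0x59CA5  — 4 lookups
#3 VA=0xC8000000AE6 (w,user):
  lvl0: tbl 0x3A, slot 25 ⇒ 0x12000 (P0/RW0/US0/PS0)
  → PAGE_NOT_PRESENT  (1 entries read)

Access #2 fault: NONE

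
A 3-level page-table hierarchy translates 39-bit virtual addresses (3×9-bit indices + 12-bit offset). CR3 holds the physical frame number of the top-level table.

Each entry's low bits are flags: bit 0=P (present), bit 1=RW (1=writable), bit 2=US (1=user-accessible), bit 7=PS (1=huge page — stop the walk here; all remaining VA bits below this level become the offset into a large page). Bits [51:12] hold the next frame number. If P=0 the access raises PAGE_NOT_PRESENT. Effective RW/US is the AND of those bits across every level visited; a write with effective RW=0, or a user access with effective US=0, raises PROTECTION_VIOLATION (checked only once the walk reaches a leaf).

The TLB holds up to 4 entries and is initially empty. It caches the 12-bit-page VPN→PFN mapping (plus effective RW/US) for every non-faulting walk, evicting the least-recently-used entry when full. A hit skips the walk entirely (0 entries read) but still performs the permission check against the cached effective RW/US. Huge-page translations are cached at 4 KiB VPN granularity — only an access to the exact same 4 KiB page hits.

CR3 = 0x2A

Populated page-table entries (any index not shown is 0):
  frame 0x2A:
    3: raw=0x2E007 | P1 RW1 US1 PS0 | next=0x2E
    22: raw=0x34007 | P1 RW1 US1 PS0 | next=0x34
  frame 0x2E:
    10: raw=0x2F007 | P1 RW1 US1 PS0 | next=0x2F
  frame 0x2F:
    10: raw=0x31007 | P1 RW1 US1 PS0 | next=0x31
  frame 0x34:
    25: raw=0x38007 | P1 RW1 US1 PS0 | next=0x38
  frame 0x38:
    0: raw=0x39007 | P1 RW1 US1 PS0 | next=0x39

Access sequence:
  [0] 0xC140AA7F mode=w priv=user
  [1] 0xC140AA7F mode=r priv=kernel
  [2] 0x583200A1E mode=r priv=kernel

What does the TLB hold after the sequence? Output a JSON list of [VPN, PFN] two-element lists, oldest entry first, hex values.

Per-access translation:
#0 VA=0xC140AA7F (w,user):
  [0] read 0x2A idx=3: raw=0x2E007 flags P=1 W=1 U=1 S=0
  [1] read 0x2E idx=10: raw=0x2F007 flags P=1 W=1 U=1 S=0
  [2] read 0x2F idx=10: raw=0x31007 flags P=1 W=1 U=1 S=0
  → PA=0x31A7F  (3 entries read)
#1 VA=0xC140AA7F (r,kernel):
  TLB hit vpn=0xC140A → PA=0x31A7F
#2 VA=0x583200A1E (r,kernel):
  [0] read 0x2A idx=22: raw=0x34007 flags P=1 W=1 U=1 S=0
  [1] read 0x34 idx=25: raw=0x38007 flags P=1 W=1 U=1 S=0
  [2] read 0x38 idx=0: raw=0x39007 flags P=1 W=1 U=1 S=0
  → PA=0x39A1E  (3 entries read)

TLB: [["0xC140A", "0x31"], ["0x583200", "0x39"]]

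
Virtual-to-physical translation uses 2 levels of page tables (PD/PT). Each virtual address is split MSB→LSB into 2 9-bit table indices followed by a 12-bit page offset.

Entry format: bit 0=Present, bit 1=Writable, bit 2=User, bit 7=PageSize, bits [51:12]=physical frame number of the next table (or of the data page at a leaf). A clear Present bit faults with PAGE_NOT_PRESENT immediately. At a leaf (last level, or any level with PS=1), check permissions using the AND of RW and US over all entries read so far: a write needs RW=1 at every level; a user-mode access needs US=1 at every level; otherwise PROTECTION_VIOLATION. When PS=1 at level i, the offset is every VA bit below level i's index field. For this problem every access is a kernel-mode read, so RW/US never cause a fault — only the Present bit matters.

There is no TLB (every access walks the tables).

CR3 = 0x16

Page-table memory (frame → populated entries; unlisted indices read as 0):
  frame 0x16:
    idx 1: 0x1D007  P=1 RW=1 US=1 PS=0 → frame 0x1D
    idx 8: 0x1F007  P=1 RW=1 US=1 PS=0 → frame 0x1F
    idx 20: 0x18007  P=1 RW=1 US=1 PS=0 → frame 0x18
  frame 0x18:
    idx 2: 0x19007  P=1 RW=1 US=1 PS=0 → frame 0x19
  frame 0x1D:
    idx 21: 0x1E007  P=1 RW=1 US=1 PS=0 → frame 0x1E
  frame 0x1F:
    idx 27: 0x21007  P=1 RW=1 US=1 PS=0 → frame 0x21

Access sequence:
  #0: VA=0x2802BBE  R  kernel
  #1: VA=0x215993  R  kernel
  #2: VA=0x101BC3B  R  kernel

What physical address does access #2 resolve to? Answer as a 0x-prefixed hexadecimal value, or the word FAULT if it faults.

Walk each access:
#0 VA=0x2802BBE (r,kernel):
  lvl0: tbl 0x16, slot 20 ⇒ 0x18007 (P1/RW1/US1/PS0)
  lvl1: tbl 0x18, slot 2 ⇒ 0x19007 (P1/RW1/US1/PS0)
  → PA=0x19BBE  (2 entries read)
#1 VA=0x215993 (r,kernel):
  lvl0: tbl 0x16, slot 1 ⇒ 0x1D007 (P1/RW1/US1/PS0)
  lvl1: tbl 0x1D, slot 21 ⇒ 0x1E007 (P1/RW1/US1/PS0)
  → PA=0x1E993  (2 entries read)
#2 VA=0x101BC3B (r,kernel):
  lvl0: tbl 0x16, slot 8 ⇒ 0x1F007 (P1/RW1/US1/PS0)
  lvl1: tbl 0x1F, slot 27 ⇒ 0x21007 (P1/RW1/US1/PS0)
  → PA=0x21C3B  (2 entries read)

Access #2 PA: 0x21C3B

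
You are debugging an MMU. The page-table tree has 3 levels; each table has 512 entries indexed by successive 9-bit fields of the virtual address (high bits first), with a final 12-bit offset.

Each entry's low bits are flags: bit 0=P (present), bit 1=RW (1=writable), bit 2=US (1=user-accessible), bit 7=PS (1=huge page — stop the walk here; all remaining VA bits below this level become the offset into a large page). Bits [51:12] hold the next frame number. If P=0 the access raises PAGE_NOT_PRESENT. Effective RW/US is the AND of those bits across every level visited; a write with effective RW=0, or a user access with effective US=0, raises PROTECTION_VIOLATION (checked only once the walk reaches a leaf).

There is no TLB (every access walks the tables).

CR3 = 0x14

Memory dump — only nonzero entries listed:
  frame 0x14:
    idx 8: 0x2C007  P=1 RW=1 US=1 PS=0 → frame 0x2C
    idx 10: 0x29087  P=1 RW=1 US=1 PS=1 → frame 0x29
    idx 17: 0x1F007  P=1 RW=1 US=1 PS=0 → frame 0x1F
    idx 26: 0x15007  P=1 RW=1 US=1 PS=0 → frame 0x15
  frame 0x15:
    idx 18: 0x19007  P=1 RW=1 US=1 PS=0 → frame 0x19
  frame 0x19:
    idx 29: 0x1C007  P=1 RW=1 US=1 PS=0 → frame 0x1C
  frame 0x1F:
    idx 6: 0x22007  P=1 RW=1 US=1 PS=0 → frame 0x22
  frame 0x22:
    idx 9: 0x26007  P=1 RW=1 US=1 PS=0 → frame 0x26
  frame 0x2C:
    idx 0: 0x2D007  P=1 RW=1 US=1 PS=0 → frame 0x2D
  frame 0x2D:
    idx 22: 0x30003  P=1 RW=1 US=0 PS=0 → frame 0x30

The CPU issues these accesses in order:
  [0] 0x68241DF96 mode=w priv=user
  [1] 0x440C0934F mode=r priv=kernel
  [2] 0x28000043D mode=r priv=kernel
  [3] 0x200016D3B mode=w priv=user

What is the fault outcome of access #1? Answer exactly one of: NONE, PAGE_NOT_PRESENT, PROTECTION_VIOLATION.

Per-access translation:
#0 VA=0x68241DF96 (w,user):
  L0 @0x14[26] → 0x15007  P=1,RW=1,US=1,PS=0
  L1 @0x15[18] → 0x19007  P=1,RW=1,US=1,PS=0
  L2 @0x19[29] → 0x1C007  P=1,RW=1,US=1,PS=0
  → PA=0x1CF96  (3 entries read)
#1 VA=0x440C0934F (r,kernel):
  L0 @0x14[17] → 0x1F007  P=1,RW=1,US=1,PS=0
  L1 @0x1F[6] → 0x22007  P=1,RW=1,US=1,PS=0
  L2 @0x22[9] → 0x26007  P=1,RW=1,US=1,PS=0
  → PA=0x2634F  (3 entries read)
#2 VA=0x28000043D (r,kernel):
  L0 @0x14[10] → 0x29087  P=1,RW=1,US=1,PS=1
  → PA=0x2943D (huge @L0)  (1 entries read)
#3 VA=0x200016D3B (w,user):
  L0 @0x14[8] → 0x2C007  P=1,RW=1,US=1,PS=0
  L1 @0x2C[0] → 0x2D007  P=1,RW=1,US=1,PS=0
  L2 @0x2D[22] → 0x30003  P=1,RW=1,US=0,PS=0
  ✗ PROTECTION_VIOLATION  [3 reads]

Access #1 fault: NONE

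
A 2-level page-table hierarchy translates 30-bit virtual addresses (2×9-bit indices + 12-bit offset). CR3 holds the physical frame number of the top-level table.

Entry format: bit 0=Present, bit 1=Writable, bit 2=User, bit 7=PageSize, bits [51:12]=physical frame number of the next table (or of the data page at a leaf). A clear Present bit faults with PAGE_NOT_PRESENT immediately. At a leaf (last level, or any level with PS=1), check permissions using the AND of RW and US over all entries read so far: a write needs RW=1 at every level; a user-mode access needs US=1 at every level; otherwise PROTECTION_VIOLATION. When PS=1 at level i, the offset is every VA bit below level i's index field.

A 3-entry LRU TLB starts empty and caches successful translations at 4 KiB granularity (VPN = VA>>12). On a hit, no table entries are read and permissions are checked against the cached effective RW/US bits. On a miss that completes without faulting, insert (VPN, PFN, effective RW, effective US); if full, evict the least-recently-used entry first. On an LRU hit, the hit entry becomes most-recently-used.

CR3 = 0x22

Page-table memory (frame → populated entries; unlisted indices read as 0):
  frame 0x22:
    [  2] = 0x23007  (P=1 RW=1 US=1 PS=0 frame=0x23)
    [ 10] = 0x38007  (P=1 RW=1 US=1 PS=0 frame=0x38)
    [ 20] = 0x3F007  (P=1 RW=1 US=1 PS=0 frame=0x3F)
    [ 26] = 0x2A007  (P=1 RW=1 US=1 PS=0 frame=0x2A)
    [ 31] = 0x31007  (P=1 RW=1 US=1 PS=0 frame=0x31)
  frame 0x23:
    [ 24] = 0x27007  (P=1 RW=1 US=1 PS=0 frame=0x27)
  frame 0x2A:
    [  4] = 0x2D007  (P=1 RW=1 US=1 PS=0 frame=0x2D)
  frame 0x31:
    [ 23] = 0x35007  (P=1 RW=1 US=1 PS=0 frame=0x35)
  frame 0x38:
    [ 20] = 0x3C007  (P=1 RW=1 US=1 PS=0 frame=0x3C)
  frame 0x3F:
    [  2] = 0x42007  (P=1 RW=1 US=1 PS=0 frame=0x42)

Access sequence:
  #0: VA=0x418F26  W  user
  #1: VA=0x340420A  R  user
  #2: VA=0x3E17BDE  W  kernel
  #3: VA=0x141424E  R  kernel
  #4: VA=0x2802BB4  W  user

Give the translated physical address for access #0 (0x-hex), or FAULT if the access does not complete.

Trace:
#0 VA=0x418F26 (w,user):
  [0] read 0x22 idx=2: raw=0x23007 flags P=1 W=1 U=1 S=0
  [1] read 0x23 idx=24: raw=0x27007 flags P=1 W=1 U=1 S=0
  ✓ 0x27F26  — 2 lookups
#1 VA=0x340420A (r,user):
  [0] read 0x22 idx=26: raw=0x2A007 flags P=1 W=1 U=1 S=0
  [1] read 0x2A idx=4: raw=0x2D007 flags P=1 W=1 U=1 S=0
  ✓ 0x2D20A  — 2 lookups
#2 VA=0x3E17BDE (w,kernel):
  [0] read 0x22 idx=31: raw=0x31007 flags P=1 W=1 U=1 S=0
  [1] read 0x31 idx=23: raw=0x35007 flags P=1 W=1 U=1 S=0
  ✓ 0x35BDE  — 2 lookups
#3 VA=0x141424E (r,kernel):
  [0] read 0x22 idx=10: raw=0x38007 flags P=1 W=1 U=1 S=0
  [1] read 0x38 idx=20: raw=0x3C007 flags P=1 W=1 U=1 S=0
  ✓ 0x3C24E  — 2 lookups
#4 VA=0x2802BB4 (w,user):
  [0] read 0x22 idx=20: raw=0x3F007 flags P=1 W=1 U=1 S=0
  [1] read 0x3F idx=2: raw=0x42007 flags P=1 W=1 U=1 S=0
  ✓ 0x42BB4  — 2 lookups

Access #0 PA: 0x27F26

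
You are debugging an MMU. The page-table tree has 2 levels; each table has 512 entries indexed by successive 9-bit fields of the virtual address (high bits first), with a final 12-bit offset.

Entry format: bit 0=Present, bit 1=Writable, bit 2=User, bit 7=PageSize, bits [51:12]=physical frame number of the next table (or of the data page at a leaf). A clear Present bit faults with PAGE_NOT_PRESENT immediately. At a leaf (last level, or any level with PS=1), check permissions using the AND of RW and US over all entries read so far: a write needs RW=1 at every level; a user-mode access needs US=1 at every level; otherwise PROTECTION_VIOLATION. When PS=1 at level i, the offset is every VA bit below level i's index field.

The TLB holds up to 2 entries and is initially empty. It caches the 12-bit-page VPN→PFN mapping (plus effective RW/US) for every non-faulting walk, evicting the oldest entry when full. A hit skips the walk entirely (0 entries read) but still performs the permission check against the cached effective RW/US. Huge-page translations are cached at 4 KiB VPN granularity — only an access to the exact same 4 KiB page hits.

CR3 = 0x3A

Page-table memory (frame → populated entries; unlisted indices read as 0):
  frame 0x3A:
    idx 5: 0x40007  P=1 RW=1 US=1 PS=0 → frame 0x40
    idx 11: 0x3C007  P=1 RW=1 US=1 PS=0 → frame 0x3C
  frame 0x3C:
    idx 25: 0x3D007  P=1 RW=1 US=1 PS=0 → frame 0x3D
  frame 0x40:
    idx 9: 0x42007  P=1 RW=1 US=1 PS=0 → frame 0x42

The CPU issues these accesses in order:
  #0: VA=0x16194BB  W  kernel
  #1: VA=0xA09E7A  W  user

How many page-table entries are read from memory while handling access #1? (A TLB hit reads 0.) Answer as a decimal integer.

Per-access translation:
#0 VA=0x16194BB (w,kernel):
  lvl0: tbl 0x3A, slot 11 ⇒ 0x3C007 (P1/RW1/US1/PS0)
  lvl1: tbl 0x3C, slot 25 ⇒ 0x3D007 (P1/RW1/US1/PS0)
  ⇒ phys 0x3D4BB  [2 reads]
#1 VA=0xA09E7A (w,user):
  lvl0: tbl 0x3A, slot 5 ⇒ 0x40007 (P1/RW1/US1/PS0)
  lvl1: tbl 0x40, slot 9 ⇒ 0x42007 (P1/RW1/US1/PS0)
  ⇒ phys 0x42E7A  [2 reads]

Entries read for #1: 2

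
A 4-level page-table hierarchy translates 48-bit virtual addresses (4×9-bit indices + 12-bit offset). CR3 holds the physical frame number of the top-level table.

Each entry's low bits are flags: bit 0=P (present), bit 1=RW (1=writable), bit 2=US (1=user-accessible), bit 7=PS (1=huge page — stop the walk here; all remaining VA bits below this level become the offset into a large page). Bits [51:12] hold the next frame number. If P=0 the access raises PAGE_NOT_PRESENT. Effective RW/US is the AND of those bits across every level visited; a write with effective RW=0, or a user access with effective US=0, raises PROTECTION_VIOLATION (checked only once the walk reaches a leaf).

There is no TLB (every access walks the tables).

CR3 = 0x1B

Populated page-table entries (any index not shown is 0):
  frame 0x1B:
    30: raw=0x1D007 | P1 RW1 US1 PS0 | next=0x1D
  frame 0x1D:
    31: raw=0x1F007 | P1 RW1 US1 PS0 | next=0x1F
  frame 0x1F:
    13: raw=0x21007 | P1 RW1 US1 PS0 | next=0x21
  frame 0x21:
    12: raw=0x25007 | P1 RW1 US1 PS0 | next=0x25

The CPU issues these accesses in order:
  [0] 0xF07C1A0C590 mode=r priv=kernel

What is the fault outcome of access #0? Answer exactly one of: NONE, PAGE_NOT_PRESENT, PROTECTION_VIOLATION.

Trace:
#0 VA=0xF07C1A0C590 (r,kernel):
  L0 @0x1B[30] → 0x1D007  P=1,RW=1,US=1,PS=0
  L1 @0x1D[31] → 0x1F007  P=1,RW=1,US=1,PS=0
  L2 @0x1F[13] → 0x21007  P=1,RW=1,US=1,PS=0
  L3 @0x21[12] → 0x25007  P=1,RW=1,US=1,PS=0
  ⇒ phys 0x25590  [4 reads]

Access #0 fault: NONE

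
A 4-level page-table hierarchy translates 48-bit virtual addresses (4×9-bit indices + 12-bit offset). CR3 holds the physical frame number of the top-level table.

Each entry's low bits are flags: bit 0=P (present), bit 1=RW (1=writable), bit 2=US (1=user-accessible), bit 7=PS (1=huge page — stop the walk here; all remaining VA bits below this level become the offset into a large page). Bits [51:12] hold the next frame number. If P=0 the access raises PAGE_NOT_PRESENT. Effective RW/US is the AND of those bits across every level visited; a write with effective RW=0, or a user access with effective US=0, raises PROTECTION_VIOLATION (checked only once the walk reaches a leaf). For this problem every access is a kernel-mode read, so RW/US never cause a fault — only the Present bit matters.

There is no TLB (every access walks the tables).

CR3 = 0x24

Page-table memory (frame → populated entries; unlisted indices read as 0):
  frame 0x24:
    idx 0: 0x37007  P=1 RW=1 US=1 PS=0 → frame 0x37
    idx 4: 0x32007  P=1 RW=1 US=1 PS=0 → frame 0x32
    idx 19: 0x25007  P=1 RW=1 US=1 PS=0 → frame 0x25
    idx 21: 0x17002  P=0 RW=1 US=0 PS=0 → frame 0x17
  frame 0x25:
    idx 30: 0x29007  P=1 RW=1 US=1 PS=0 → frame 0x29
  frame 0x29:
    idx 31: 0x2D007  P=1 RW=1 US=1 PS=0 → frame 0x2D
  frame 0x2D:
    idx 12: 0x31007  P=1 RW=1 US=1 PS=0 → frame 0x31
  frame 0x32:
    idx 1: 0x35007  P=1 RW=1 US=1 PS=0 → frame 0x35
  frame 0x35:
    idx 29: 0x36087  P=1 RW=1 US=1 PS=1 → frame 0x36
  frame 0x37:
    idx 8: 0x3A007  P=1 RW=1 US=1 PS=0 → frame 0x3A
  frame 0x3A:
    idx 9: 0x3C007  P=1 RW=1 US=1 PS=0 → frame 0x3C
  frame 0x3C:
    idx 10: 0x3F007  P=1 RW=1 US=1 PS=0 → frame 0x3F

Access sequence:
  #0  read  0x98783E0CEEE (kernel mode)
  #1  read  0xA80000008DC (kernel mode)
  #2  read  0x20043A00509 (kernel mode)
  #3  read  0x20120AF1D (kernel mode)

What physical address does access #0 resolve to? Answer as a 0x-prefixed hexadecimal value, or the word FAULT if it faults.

Trace:
#0 VA=0x98783E0CEEE (r,kernel):
  L0: frame=0x24 idx=19 entry=0x25007 [P=1 RW=1 US=1 PS=0]
  L1: frame=0x25 idx=30 entry=0x29007 [P=1 RW=1 US=1 PS=0]
  L2: frame=0x29 idx=31 entry=0x2D007 [P=1 RW=1 US=1 PS=0]
  L3: frame=0x2D idx=12 entry=0x31007 [P=1 RW=1 US=1 PS=0]
  → PA=0x31EEE  (4 entries read)
#1 VA=0xA80000008DC (r,kernel):
  L0: frame=0x24 idx=21 entry=0x17002 [P=0 RW=1 US=0 PS=0]
  ⇒ fault: PAGE_NOT_PRESENT  — 1 lookups
#2 VA=0x20043A00509 (r,kernel):
  L0: frame=0x24 idx=4 entry=0x32007 [P=1 RW=1 US=1 PS=0]
  L1: frame=0x32 idx=1 entry=0x35007 [P=1 RW=1 US=1 PS=0]
  L2: frame=0x35 idx=29 entry=0x36087 [P=1 RW=1 US=1 PS=1]
  → PA=0x36509 (huge @L2)  (3 entries read)
#3 VA=0x20120AF1D (r,kernel):
  L0: frame=0x24 idx=0 entry=0x37007 [P=1 RW=1 US=1 PS=0]
  L1: frame=0x37 idx=8 entry=0x3A007 [P=1 RW=1 US=1 PS=0]
  L2: frame=0x3A idx=9 entry=0x3C007 [P=1 RW=1 US=1 PS=0]
  L3: frame=0x3C idx=10 entry=0x3F007 [P=1 RW=1 US=1 PS=0]
  → PA=0x3FF1D  (4 entries read)

Access #0 PA: 0x31EEE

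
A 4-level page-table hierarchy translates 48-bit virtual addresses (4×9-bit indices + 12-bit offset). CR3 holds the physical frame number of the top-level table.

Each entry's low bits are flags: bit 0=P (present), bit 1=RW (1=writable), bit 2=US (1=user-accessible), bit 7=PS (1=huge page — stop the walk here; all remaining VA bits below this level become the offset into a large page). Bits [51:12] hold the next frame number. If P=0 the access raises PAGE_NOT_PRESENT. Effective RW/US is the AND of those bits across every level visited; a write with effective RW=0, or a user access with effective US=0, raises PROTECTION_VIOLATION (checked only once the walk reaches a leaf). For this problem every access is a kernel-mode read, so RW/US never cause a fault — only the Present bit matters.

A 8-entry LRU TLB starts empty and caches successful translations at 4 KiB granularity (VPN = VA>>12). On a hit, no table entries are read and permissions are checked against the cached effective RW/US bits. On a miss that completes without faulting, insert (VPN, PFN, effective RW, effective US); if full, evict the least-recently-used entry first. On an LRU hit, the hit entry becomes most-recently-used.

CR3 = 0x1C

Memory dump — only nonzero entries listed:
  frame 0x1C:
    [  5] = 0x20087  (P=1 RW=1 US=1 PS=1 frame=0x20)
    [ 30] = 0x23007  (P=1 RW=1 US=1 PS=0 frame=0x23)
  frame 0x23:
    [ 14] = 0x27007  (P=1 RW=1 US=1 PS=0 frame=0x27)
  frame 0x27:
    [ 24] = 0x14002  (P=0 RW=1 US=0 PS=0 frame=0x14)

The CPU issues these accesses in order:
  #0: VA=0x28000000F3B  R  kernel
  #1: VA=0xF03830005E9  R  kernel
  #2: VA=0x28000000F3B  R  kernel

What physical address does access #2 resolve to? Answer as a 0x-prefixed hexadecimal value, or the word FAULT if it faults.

Walk each access:
#0 VA=0x28000000F3B (r,kernel):
  L0 @0x1C[5] → 0x20087  P=1,RW=1,US=1,PS=1
  ✓ 0x20F3B (huge @L0)  — 1 lookups
#1 VA=0xF03830005E9 (r,kernel):
  L0 @0x1C[30] → 0x23007  P=1,RW=1,US=1,PS=0
  L1 @0x23[14] → 0x27007  P=1,RW=1,US=1,PS=0
  L2 @0x27[24] → 0x14002  P=0,RW=1,US=0,PS=0
  → PAGE_NOT_PRESENT  (3 entries read)
#2 VA=0x28000000F3B (r,kernel):
  TLB hit vpn=0x28000000 → PA=0x20F3B

Access #2 PA: 0x20F3B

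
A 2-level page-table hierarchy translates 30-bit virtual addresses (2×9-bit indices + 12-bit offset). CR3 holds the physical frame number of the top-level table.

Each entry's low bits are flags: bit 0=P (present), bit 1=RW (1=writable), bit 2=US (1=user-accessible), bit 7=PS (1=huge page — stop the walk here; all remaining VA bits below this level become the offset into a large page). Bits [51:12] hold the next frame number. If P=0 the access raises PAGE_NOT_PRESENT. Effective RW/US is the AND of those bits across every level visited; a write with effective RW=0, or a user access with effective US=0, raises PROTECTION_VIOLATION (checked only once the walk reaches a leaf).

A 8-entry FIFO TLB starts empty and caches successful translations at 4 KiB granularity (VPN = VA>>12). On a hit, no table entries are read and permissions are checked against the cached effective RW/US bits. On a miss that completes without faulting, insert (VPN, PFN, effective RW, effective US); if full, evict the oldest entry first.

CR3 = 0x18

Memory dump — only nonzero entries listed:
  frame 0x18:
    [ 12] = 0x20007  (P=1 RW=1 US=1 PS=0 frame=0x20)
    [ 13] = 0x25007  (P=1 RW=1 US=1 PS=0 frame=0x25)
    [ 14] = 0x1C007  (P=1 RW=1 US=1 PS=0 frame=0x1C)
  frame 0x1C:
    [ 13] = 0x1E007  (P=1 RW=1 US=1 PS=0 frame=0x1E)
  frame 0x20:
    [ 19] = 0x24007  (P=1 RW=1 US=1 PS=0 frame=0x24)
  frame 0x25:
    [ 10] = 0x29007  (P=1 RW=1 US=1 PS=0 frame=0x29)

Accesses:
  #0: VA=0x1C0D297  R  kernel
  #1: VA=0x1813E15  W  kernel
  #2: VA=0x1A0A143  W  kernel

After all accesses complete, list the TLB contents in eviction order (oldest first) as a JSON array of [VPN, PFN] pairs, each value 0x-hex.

Trace:
#0 VA=0x1C0D297 (r,kernel):
  [0] read 0x18 idx=14: raw=0x1C007 flags P=1 W=1 U=1 S=0
  [1] read 0x1C idx=13: raw=0x1E007 flags P=1 W=1 U=1 S=0
  ⇒ phys 0x1E297  [2 reads]
#1 VA=0x1813E15 (w,kernel):
  [0] read 0x18 idx=12: raw=0x20007 flags P=1 W=1 U=1 S=0
  [1] read 0x20 idx=19: raw=0x24007 flags P=1 W=1 U=1 S=0
  ⇒ phys 0x24E15  [2 reads]
#2 VA=0x1A0A143 (w,kernel):
  [0] read 0x18 idx=13: raw=0x25007 flags P=1 W=1 U=1 S=0
  [1] read 0x25 idx=10: raw=0x29007 flags P=1 W=1 U=1 S=0
  ⇒ phys 0x29143  [2 reads]

TLB: [["0x1C0D", "0x1E"], ["0x1813", "0x24"], ["0x1A0A", "0x29"]]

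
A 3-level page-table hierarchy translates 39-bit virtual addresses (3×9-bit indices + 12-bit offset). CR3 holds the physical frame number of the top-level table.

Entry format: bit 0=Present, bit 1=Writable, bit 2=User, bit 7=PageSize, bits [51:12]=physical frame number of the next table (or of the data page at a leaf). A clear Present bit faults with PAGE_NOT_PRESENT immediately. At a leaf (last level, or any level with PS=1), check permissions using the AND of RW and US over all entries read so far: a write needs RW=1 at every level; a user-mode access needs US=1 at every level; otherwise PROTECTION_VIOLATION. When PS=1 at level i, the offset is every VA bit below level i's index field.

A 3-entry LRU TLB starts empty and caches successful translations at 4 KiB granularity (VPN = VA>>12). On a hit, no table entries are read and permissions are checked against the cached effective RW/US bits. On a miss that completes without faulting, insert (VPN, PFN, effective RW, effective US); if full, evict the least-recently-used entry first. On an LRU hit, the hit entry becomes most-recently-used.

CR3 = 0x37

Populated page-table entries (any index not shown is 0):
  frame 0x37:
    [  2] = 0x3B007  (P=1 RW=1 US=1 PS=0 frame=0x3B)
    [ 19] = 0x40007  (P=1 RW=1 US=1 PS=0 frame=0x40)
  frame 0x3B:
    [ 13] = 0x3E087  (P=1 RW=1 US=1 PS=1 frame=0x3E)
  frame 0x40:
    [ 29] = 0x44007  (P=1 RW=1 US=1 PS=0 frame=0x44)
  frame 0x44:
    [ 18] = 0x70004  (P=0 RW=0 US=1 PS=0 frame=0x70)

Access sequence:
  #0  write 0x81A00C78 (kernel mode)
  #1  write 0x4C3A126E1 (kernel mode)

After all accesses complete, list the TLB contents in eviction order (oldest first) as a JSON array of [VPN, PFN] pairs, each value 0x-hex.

Trace:
#0 VA=0x81A00C78 (w,kernel):
  L0 @0x37[2] → 0x3B007  P=1,RW=1,US=1,PS=0
  L1 @0x3B[13] → 0x3E087  P=1,RW=1,US=1,PS=1
  ⇒ phys 0x3EC78 (huge @L1)  [2 reads]
#1 VA=0x4C3A126E1 (w,kernel):
  L0 @0x37[19] → 0x40007  P=1,RW=1,US=1,PS=0
  L1 @0x40[29] → 0x44007  P=1,RW=1,US=1,PS=0
  L2 @0x44[18] → 0x70004  P=0,RW=0,US=1,PS=0
  → PAGE_NOT_PRESENT  (3 entries read)

TLB: [["0x81A00", "0x3E"]]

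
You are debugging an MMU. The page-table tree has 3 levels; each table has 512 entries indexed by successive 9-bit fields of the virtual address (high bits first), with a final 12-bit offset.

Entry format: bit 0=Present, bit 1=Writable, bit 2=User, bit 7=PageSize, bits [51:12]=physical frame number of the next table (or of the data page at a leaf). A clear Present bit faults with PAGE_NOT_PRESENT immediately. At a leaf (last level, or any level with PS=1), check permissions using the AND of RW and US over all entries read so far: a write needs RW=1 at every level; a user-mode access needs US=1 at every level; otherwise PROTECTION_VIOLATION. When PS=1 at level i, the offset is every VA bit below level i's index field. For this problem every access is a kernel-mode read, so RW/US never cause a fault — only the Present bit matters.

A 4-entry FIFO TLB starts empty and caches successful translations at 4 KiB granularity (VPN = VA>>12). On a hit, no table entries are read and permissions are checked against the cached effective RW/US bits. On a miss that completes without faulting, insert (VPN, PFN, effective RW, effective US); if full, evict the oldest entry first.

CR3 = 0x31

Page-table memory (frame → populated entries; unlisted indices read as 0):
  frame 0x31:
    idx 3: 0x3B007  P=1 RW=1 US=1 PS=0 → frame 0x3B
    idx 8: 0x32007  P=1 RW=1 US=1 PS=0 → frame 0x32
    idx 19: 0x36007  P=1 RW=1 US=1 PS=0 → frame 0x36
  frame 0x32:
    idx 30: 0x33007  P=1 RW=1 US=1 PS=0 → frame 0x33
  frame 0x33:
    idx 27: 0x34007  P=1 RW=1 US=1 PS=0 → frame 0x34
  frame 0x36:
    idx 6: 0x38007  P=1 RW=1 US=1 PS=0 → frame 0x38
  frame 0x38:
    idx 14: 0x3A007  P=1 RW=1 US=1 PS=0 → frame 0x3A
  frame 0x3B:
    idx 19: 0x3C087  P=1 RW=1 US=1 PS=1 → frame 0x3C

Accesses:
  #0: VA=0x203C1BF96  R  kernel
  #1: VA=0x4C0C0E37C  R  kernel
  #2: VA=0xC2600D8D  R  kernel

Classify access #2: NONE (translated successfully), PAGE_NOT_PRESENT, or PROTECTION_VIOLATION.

Walk each access:
#0 VA=0x203C1BF96 (r,kernel):
  lvl0: tbl 0x31, slot 8 ⇒ 0x32007 (P1/RW1/US1/PS0)
  lvl1: tbl 0x32, slot 30 ⇒ 0x33007 (P1/RW1/US1/PS0)
  lvl2: tbl 0x33, slot 27 ⇒ 0x34007 (P1/RW1/US1/PS0)
  ⇒ phys 0x34F96  [3 reads]
#1 VA=0x4C0C0E37C (r,kernel):
  lvl0: tbl 0x31, slot 19 ⇒ 0x36007 (P1/RW1/US1/PS0)
  lvl1: tbl 0x36, slot 6 ⇒ 0x38007 (P1/RW1/US1/PS0)
  lvl2: tbl 0x38, slot 14 ⇒ 0x3A007 (P1/RW1/US1/PS0)
  ⇒ phys 0x3A37C  [3 reads]
#2 VA=0xC2600D8D (r,kernel):
  lvl0: tbl 0x31, slot 3 ⇒ 0x3B007 (P1/RW1/US1/PS0)
  lvl1: tbl 0x3B, slot 19 ⇒ 0x3C087 (P1/RW1/US1/PS1)
  ⇒ phys 0x3CD8D (huge @L1)  [2 reads]

Access #2 fault: NONE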